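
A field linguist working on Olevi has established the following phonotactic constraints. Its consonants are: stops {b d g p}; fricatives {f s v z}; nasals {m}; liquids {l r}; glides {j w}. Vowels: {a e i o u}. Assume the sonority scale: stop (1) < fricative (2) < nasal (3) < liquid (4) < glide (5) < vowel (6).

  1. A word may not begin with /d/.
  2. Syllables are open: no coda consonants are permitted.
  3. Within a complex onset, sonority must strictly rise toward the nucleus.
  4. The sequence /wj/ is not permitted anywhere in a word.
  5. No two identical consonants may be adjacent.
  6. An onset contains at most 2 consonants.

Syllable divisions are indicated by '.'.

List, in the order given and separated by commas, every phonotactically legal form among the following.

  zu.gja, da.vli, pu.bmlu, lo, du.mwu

zu.gja — σ1 onset /z/, coda /∅/ ok; σ2 onset /gj/ (1→5 rises), coda /∅/ ok → phonotactically legal
da.vli — violates constraint 1: word begins with /d/ → phonotactically illegal
pu.bmlu — violates constraint 6: syllable 2 onset /bml/ has 3 consonants (> 2) → phonotactically illegal
lo — σ1 onset /l/, coda /∅/ ok → phonotactically legal
du.mwu — violates constraint 1: word begins with /d/ → phonotactically illegal

zu.gja, lo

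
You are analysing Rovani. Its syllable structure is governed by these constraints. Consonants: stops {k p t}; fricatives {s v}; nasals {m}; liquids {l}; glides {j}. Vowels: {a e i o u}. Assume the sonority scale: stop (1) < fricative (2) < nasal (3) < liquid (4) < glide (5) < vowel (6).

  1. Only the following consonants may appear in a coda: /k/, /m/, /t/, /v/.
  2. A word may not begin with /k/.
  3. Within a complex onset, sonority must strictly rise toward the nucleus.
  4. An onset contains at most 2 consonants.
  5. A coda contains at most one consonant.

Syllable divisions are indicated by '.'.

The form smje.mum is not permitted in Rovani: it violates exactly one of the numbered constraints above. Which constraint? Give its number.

4

smje.mum: syllable 1 onset /smj/ has 3 consonants (> 2).
This is a violation of constraint 4: "An onset contains at most 2 consonants."
The remaining constraints (1, 2, 3, 5) are satisfied.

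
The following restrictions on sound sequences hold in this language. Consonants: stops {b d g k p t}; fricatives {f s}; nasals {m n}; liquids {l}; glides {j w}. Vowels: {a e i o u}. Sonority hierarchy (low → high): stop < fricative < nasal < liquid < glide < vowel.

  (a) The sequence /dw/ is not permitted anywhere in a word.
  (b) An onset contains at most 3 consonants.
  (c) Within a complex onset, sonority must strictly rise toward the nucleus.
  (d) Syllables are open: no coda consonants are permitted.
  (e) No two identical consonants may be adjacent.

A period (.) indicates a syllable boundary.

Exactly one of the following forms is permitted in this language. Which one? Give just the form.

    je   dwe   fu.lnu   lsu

je

je — σ1 onset /j/, coda /∅/ ok → permitted
dwe — violates constraint (a): contains banned sequence /dw/ → not permitted
fu.lnu — violates constraint (c): syllable 2 onset /ln/: /l/ (liquid, 4) → /n/ (nasal, 3) does not rise → not permitted
lsu — violates constraint (c): syllable 1 onset /ls/: /l/ (liquid, 4) → /s/ (fricative, 2) does not rise → not permitted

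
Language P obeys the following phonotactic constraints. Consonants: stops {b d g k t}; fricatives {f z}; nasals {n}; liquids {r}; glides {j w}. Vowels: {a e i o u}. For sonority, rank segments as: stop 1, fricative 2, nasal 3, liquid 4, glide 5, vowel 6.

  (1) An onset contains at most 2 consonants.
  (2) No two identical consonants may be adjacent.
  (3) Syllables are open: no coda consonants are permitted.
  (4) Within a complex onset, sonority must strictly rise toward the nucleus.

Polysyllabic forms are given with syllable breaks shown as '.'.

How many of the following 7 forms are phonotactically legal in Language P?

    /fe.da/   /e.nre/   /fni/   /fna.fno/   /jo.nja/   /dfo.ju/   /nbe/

6

/fe.da/ — σ1 onset /f/, coda /∅/ ok; σ2 onset /d/, coda /∅/ ok → phonotactically legal
/e.nre/ — σ1 onset /∅/, coda /∅/ ok; σ2 onset /nr/ (3→4 rises), coda /∅/ ok → phonotactically legal
/fni/ — σ1 onset /fn/ (2→3 rises), coda /∅/ ok → phonotactically legal
/fna.fno/ — σ1 onset /fn/ (2→3 rises), coda /∅/ ok; σ2 onset /fn/ (2→3 rises), coda /∅/ ok → phonotactically legal
/jo.nja/ — σ1 onset /j/, coda /∅/ ok; σ2 onset /nj/ (3→5 rises), coda /∅/ ok → phonotactically legal
/dfo.ju/ — σ1 onset /df/ (1→2 rises), coda /∅/ ok; σ2 onset /j/, coda /∅/ ok → phonotactically legal
/nbe/ — violates constraint 4: syllable 1 onset /nb/: /n/ (nasal, 3) → /b/ (stop, 1) does not rise → phonotactically illegal
Phonotactically legal: /fe.da/, /e.nre/, /fni/, /fna.fno/, /jo.nja/, /dfo.ju/ → 6.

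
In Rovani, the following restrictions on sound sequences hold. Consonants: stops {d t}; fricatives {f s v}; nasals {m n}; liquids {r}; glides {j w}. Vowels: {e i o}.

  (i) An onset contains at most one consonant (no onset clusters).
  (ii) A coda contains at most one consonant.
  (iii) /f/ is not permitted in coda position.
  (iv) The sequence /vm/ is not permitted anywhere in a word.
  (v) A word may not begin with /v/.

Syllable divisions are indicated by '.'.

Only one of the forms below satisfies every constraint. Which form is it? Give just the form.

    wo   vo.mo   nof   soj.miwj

wo — σ1 onset /w/, coda /∅/ ok → well-formed
vo.mo — violates constraint (v): word begins with /v/ → ill-formed
nof — violates constraint (iii): syllable 1 coda contains /f/ → ill-formed
soj.miwj — violates constraint (ii): syllable 2 coda /wj/ has 2 consonants (> 1) → ill-formed

wo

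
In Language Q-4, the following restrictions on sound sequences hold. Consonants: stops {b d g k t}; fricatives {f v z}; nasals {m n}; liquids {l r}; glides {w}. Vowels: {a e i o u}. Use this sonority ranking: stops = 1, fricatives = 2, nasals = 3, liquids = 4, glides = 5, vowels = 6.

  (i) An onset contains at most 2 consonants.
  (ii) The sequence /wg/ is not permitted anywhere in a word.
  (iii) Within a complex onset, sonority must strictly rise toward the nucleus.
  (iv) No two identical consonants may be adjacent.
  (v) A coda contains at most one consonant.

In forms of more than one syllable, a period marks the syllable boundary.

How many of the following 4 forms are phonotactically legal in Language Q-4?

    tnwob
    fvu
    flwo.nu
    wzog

0

tnwob — violates constraint (i): syllable 1 onset /tnw/ has 3 consonants (> 2) → phonotactically illegal
fvu — violates constraint (iii): syllable 1 onset /fv/: /f/ (fricative, 2) → /v/ (fricative, 2) does not rise → phonotactically illegal
flwo.nu — violates constraint (i): syllable 1 onset /flw/ has 3 consonants (> 2) → phonotactically illegal
wzog — violates constraint (iii): syllable 1 onset /wz/: /w/ (glide, 5) → /z/ (fricative, 2) does not rise → phonotactically illegal
No form is phonotactically legal → 0.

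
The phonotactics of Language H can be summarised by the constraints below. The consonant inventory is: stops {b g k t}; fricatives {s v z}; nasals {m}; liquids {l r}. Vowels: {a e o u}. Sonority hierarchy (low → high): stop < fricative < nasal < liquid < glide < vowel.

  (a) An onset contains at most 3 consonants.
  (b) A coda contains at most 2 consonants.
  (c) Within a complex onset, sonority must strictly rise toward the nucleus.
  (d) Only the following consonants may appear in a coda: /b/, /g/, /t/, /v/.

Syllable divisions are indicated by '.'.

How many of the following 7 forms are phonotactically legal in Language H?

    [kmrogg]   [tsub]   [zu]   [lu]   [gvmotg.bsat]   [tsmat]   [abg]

7

[kmrogg] — σ1 onset /kmr/ (1→3→4 rises), coda /gg/ (2C) ok → phonotactically legal
[tsub] — σ1 onset /ts/ (1→2 rises), coda /b/ ok → phonotactically legal
[zu] — σ1 onset /z/, coda /∅/ ok → phonotactically legal
[lu] — σ1 onset /l/, coda /∅/ ok → phonotactically legal
[gvmotg.bsat] — σ1 onset /gvm/ (1→2→3 rises), coda /tg/ (2C) ok; σ2 onset /bs/ (1→2 rises), coda /t/ ok → phonotactically legal
[tsmat] — σ1 onset /tsm/ (1→2→3 rises), coda /t/ ok → phonotactically legal
[abg] — σ1 onset /∅/, coda /bg/ (2C) ok → phonotactically legal
Phonotactically legal: [kmrogg], [tsub], [zu], [lu], [gvmotg.bsat], [tsmat], [abg] → 7.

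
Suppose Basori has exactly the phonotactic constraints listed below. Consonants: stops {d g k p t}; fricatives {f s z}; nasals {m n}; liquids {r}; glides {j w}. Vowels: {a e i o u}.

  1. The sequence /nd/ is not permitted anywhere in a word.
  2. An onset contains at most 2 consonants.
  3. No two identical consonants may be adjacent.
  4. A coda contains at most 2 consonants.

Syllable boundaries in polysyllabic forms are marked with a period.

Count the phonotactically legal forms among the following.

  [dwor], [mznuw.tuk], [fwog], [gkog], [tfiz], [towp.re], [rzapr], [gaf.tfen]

[dwor] — σ1 onset /dw/ (2C), coda /r/ ok → phonotactically legal
[mznuw.tuk] — violates constraint 2: syllable 1 onset /mzn/ has 3 consonants (> 2) → phonotactically illegal
[fwog] — σ1 onset /fw/ (2C), coda /g/ ok → phonotactically legal
[gkog] — σ1 onset /gk/ (2C), coda /g/ ok → phonotactically legal
[tfiz] — σ1 onset /tf/ (2C), coda /z/ ok → phonotactically legal
[towp.re] — σ1 onset /t/, coda /wp/ (2C) ok; σ2 onset /r/, coda /∅/ ok → phonotactically legal
[rzapr] — σ1 onset /rz/ (2C), coda /pr/ (2C) ok → phonotactically legal
[gaf.tfen] — σ1 onset /g/, coda /f/ ok; σ2 onset /tf/ (2C), coda /n/ ok → phonotactically legal
Phonotactically legal: [dwor], [fwog], [gkog], [tfiz], [towp.re], [rzapr], [gaf.tfen] → 7.

7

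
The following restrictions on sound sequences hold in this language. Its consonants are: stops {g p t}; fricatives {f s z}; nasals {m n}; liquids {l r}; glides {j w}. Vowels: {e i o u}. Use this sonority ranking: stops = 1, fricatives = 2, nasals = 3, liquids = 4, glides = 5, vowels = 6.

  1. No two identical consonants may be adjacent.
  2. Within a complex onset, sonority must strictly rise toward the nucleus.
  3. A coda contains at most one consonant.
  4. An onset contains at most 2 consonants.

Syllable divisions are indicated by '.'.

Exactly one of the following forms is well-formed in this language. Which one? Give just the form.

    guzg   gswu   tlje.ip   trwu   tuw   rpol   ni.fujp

tuw

guzg — violates constraint 3: syllable 1 coda /zg/ has 2 consonants (> 1) → ill-formed
gswu — violates constraint 4: syllable 1 onset /gsw/ has 3 consonants (> 2) → ill-formed
tlje.ip — violates constraint 4: syllable 1 onset /tlj/ has 3 consonants (> 2) → ill-formed
trwu — violates constraint 4: syllable 1 onset /trw/ has 3 consonants (> 2) → ill-formed
tuw — σ1 onset /t/, coda /w/ ok → well-formed
rpol — violates constraint 2: syllable 1 onset /rp/: /r/ (liquid, 4) → /p/ (stop, 1) does not rise → ill-formed
ni.fujp — violates constraint 3: syllable 2 coda /jp/ has 2 consonants (> 1) → ill-formed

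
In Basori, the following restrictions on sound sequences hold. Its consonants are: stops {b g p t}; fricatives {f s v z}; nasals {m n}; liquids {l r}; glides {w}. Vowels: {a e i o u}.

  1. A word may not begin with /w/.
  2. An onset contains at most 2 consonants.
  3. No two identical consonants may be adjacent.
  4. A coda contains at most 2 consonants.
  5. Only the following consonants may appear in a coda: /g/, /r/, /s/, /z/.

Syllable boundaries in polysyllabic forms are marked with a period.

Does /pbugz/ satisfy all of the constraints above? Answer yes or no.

yes

/pbugz/ — σ1 onset /pb/ (2C), coda /gz/ (2C) ok → phonotactically legal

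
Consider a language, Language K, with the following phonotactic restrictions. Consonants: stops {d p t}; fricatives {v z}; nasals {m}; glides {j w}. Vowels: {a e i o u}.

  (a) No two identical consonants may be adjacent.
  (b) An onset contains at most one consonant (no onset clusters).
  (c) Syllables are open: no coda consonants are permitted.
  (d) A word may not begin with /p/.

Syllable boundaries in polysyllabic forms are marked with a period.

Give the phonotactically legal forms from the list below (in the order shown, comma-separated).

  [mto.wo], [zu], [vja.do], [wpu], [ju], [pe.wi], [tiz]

[zu], [ju]

[mto.wo] — violates constraint (b): syllable 1 onset /mt/ has 2 consonants (> 1) → phonotactically illegal
[zu] — σ1 onset /z/, coda /∅/ ok → phonotactically legal
[vja.do] — violates constraint (b): syllable 1 onset /vj/ has 2 consonants (> 1) → phonotactically illegal
[wpu] — violates constraint (b): syllable 1 onset /wp/ has 2 consonants (> 1) → phonotactically illegal
[ju] — σ1 onset /j/, coda /∅/ ok → phonotactically legal
[pe.wi] — violates constraint (d): word begins with /p/ → phonotactically illegal
[tiz] — violates constraint (c): syllable 1 coda /z/ has 1 consonant (> 0) → phonotactically illegal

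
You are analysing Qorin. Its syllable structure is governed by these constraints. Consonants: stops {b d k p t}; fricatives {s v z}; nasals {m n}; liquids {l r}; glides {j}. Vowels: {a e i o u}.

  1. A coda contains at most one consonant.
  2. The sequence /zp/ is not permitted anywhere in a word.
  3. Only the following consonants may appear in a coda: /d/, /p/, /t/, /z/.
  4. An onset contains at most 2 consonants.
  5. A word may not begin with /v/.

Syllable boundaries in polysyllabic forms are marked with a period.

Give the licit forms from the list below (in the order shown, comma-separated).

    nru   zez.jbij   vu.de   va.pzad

nru — σ1 onset /nr/ (2C), coda /∅/ ok → licit
zez.jbij — violates constraint 3: syllable 2 coda contains /j/, which is not a licensed coda consonant → illicit
vu.de — violates constraint 5: word begins with /v/ → illicit
va.pzad — violates constraint 5: word begins with /v/ → illicit

nru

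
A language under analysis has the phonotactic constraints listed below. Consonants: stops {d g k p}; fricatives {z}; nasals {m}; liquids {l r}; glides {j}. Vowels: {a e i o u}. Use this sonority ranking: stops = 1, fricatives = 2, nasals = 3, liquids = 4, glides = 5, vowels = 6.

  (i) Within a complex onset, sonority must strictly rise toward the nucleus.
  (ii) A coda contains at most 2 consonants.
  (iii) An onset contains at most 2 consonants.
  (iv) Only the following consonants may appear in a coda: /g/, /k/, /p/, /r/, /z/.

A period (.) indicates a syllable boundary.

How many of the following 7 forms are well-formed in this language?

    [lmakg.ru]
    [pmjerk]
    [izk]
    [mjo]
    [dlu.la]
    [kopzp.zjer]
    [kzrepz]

[lmakg.ru] — violates constraint (i): syllable 1 onset /lm/: /l/ (liquid, 4) → /m/ (nasal, 3) does not rise → ill-formed
[pmjerk] — violates constraint (iii): syllable 1 onset /pmj/ has 3 consonants (> 2) → ill-formed
[izk] — σ1 onset /∅/, coda /zk/ (2C) ok → well-formed
[mjo] — σ1 onset /mj/ (3→5 rises), coda /∅/ ok → well-formed
[dlu.la] — σ1 onset /dl/ (1→4 rises), coda /∅/ ok; σ2 onset /l/, coda /∅/ ok → well-formed
[kopzp.zjer] — violates constraint (ii): syllable 1 coda /pzp/ has 3 consonants (> 2) → ill-formed
[kzrepz] — violates constraint (iii): syllable 1 onset /kzr/ has 3 consonants (> 2) → ill-formed
Well-formed: [izk], [mjo], [dlu.la] → 3.

3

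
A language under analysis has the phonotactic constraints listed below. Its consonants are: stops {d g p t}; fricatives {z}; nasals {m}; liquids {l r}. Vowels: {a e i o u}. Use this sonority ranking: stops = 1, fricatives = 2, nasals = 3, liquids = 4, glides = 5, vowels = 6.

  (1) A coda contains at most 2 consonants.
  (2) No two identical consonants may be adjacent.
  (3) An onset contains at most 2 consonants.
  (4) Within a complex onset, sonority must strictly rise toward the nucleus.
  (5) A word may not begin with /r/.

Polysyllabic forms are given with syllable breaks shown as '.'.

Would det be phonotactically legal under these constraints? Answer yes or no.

yes

det — σ1 onset /d/, coda /t/ ok → phonotactically legal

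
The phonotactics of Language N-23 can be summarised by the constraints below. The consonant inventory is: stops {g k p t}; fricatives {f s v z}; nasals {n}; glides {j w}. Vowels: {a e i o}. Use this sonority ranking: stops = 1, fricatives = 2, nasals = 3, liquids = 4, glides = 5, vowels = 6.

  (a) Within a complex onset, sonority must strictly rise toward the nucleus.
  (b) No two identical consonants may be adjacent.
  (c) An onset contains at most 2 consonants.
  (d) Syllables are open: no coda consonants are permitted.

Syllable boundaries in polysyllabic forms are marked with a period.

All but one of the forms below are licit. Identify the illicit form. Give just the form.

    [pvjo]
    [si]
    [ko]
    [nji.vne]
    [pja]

[pvjo]

[pvjo] — violates constraint (c): syllable 1 onset /pvj/ has 3 consonants (> 2) → illicit
[si] — σ1 onset /s/, coda /∅/ ok → licit
[ko] — σ1 onset /k/, coda /∅/ ok → licit
[nji.vne] — σ1 onset /nj/ (3→5 rises), coda /∅/ ok; σ2 onset /vn/ (2→3 rises), coda /∅/ ok → licit
[pja] — σ1 onset /pj/ (1→5 rises), coda /∅/ ok → licit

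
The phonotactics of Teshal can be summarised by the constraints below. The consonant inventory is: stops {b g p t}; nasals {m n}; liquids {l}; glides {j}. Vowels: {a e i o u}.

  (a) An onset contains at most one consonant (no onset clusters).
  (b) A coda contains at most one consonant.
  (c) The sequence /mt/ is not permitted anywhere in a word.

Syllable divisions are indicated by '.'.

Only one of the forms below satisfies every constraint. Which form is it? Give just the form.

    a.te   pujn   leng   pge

a.te

a.te — σ1 onset /∅/, coda /∅/ ok; σ2 onset /t/, coda /∅/ ok → licit
pujn — violates constraint (b): syllable 1 coda /jn/ has 2 consonants (> 1) → illicit
leng — violates constraint (b): syllable 1 coda /ng/ has 2 consonants (> 1) → illicit
pge — violates constraint (a): syllable 1 onset /pg/ has 2 consonants (> 1) → illicit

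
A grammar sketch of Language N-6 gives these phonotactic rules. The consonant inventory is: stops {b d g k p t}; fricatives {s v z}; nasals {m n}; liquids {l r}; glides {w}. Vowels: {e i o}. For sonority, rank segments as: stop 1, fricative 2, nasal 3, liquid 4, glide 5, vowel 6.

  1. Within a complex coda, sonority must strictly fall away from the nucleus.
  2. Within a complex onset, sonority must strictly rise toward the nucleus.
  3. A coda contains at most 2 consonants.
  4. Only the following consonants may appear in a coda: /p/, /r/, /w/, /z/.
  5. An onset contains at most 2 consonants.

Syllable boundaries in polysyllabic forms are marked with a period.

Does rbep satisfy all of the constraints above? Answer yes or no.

rbep — violates constraint 2: syllable 1 onset /rb/: /r/ (liquid, 4) → /b/ (stop, 1) does not rise → ill-formed

no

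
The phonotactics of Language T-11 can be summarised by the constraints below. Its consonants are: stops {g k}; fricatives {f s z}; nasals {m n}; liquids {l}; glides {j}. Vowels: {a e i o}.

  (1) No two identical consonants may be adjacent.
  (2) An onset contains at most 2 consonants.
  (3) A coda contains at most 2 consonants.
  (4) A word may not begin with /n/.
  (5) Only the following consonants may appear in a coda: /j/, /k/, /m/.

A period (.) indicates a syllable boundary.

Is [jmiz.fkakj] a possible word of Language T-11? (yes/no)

[jmiz.fkakj] — violates constraint 5: syllable 1 coda contains /z/, which is not a licensed coda consonant → phonotactically illegal

no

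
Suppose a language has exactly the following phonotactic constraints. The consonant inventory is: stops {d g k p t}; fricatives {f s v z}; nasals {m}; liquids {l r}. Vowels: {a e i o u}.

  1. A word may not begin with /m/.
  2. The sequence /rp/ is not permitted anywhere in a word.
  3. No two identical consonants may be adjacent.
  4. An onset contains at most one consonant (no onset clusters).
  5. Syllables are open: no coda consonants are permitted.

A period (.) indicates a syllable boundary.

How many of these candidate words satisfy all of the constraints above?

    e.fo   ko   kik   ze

3

e.fo — σ1 onset /∅/, coda /∅/ ok; σ2 onset /f/, coda /∅/ ok → licit
ko — σ1 onset /k/, coda /∅/ ok → licit
kik — violates constraint 5: syllable 1 coda /k/ has 1 consonant (> 0) → illicit
ze — σ1 onset /z/, coda /∅/ ok → licit
Licit: e.fo, ko, ze → 3.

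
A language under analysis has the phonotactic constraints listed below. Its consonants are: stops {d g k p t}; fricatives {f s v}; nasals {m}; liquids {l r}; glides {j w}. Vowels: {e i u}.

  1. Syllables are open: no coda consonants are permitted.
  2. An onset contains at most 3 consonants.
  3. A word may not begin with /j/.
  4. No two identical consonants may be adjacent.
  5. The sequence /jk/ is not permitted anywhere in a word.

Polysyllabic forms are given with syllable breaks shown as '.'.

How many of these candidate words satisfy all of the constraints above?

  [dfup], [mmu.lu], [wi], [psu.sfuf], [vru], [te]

3

[dfup] — violates constraint 1: syllable 1 coda /p/ has 1 consonant (> 0) → illicit
[mmu.lu] — violates constraint 4: adjacent identical consonants /mm/ → illicit
[wi] — σ1 onset /w/, coda /∅/ ok → licit
[psu.sfuf] — violates constraint 1: syllable 2 coda /f/ has 1 consonant (> 0) → illicit
[vru] — σ1 onset /vr/ (2C), coda /∅/ ok → licit
[te] — σ1 onset /t/, coda /∅/ ok → licit
Licit: [wi], [vru], [te] → 3.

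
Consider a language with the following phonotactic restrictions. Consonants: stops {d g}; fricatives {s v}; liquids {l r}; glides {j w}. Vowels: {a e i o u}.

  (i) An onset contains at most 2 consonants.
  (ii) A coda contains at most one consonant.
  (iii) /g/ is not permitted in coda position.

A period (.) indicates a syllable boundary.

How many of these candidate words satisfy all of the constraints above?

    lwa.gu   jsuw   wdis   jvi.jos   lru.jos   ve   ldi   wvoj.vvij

lwa.gu — σ1 onset /lw/ (2C), coda /∅/ ok; σ2 onset /g/, coda /∅/ ok → well-formed
jsuw — σ1 onset /js/ (2C), coda /w/ ok → well-formed
wdis — σ1 onset /wd/ (2C), coda /s/ ok → well-formed
jvi.jos — σ1 onset /jv/ (2C), coda /∅/ ok; σ2 onset /j/, coda /s/ ok → well-formed
lru.jos — σ1 onset /lr/ (2C), coda /∅/ ok; σ2 onset /j/, coda /s/ ok → well-formed
ve — σ1 onset /v/, coda /∅/ ok → well-formed
ldi — σ1 onset /ld/ (2C), coda /∅/ ok → well-formed
wvoj.vvij — σ1 onset /wv/ (2C), coda /j/ ok; σ2 onset /vv/ (2C), coda /j/ ok → well-formed
Well-formed: lwa.gu, jsuw, wdis, jvi.jos, lru.jos, ve, ldi, wvoj.vvij → 8.

8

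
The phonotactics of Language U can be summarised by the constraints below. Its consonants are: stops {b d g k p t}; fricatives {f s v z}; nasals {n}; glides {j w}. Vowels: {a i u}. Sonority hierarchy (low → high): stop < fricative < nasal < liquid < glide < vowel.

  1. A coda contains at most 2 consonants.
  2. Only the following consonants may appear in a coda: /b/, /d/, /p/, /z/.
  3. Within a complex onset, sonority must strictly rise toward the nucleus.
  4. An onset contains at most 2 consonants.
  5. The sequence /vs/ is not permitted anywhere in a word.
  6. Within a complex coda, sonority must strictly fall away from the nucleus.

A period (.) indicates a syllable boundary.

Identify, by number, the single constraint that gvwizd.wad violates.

gvwizd.wad: syllable 1 onset /gvw/ has 3 consonants (> 2).
This is a violation of constraint 4: "An onset contains at most 2 consonants."
The remaining constraints (1, 2, 3, 5, 6) are satisfied.

4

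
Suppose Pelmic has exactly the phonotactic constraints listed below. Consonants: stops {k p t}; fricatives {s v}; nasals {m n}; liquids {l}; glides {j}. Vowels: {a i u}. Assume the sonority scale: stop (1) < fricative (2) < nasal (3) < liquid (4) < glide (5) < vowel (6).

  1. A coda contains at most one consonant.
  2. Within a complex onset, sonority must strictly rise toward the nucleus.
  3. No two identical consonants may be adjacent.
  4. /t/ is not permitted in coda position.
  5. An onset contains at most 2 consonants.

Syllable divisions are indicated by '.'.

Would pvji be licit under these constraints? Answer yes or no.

pvji — violates constraint 5: syllable 1 onset /pvj/ has 3 consonants (> 2) → illicit

no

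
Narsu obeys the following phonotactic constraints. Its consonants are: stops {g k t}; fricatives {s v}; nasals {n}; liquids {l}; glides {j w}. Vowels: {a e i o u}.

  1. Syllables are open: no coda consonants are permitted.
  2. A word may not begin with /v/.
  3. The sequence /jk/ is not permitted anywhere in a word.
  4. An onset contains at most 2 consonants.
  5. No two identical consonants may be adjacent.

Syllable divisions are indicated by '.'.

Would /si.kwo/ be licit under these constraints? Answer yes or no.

/si.kwo/ — σ1 onset /s/, coda /∅/ ok; σ2 onset /kw/ (2C), coda /∅/ ok → licit

yes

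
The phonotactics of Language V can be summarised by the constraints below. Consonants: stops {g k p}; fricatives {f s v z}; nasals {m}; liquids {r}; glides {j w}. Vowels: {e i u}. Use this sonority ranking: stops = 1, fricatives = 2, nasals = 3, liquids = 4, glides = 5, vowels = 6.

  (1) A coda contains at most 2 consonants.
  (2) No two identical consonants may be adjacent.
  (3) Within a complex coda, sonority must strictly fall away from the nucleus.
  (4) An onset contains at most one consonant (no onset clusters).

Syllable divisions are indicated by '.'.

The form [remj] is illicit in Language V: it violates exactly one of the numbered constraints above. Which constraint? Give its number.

[remj]: syllable 1 coda /mj/: /m/ (nasal, 3) → /j/ (glide, 5) does not fall.
This is a violation of constraint 3: "Within a complex coda, sonority must strictly fall away from the nucleus."
The remaining constraints (1, 2, 4) are satisfied.

3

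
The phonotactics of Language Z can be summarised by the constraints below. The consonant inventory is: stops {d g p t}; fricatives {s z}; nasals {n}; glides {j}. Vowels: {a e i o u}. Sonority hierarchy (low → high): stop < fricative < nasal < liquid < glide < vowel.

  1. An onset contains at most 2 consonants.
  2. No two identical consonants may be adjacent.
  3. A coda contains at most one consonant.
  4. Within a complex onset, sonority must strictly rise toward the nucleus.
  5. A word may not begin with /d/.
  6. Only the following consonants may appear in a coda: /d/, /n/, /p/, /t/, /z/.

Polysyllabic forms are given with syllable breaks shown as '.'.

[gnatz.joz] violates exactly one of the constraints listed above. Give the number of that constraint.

[gnatz.joz]: syllable 1 coda /tz/ has 2 consonants (> 1).
This is a violation of constraint 3: "A coda contains at most one consonant."
The remaining constraints (1, 2, 4, 5, 6) are satisfied.

3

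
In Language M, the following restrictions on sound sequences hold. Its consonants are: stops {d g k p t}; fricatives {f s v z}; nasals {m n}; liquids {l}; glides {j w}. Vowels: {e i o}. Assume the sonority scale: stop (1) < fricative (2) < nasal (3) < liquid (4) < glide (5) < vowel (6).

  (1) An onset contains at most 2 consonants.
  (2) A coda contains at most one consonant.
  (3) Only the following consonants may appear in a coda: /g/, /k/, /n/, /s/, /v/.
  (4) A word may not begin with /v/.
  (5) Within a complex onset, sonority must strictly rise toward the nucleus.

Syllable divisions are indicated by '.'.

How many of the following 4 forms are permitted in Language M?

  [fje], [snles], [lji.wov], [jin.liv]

[fje] — σ1 onset /fj/ (2→5 rises), coda /∅/ ok → permitted
[snles] — violates constraint 1: syllable 1 onset /snl/ has 3 consonants (> 2) → not permitted
[lji.wov] — σ1 onset /lj/ (4→5 rises), coda /∅/ ok; σ2 onset /w/, coda /v/ ok → permitted
[jin.liv] — σ1 onset /j/, coda /n/ ok; σ2 onset /l/, coda /v/ ok → permitted
Permitted: [fje], [lji.wov], [jin.liv] → 3.

3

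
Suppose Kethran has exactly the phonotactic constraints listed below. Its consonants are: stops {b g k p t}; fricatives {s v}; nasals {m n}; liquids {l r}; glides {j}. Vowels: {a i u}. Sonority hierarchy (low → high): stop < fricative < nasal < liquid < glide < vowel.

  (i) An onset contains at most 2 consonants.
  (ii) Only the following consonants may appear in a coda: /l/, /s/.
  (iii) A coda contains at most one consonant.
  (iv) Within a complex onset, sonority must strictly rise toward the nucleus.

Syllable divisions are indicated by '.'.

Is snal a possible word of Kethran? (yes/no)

yes

snal — σ1 onset /sn/ (2→3 rises), coda /l/ ok → phonotactically legal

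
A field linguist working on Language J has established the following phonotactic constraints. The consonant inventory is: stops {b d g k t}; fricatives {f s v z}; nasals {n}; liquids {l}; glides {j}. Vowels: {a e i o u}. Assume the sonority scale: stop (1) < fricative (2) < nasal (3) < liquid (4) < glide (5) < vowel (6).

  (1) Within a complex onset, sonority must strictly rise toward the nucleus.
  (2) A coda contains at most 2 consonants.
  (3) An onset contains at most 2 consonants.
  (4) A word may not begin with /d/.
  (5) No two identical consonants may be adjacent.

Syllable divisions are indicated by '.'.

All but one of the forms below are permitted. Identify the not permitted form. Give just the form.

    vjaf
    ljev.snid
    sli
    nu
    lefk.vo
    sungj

sungj

vjaf — σ1 onset /vj/ (2→5 rises), coda /f/ ok → permitted
ljev.snid — σ1 onset /lj/ (4→5 rises), coda /v/ ok; σ2 onset /sn/ (2→3 rises), coda /d/ ok → permitted
sli — σ1 onset /sl/ (2→4 rises), coda /∅/ ok → permitted
nu — σ1 onset /n/, coda /∅/ ok → permitted
lefk.vo — σ1 onset /l/, coda /fk/ (2C) ok; σ2 onset /v/, coda /∅/ ok → permitted
sungj — violates constraint 2: syllable 1 coda /ngj/ has 3 consonants (> 2) → not permitted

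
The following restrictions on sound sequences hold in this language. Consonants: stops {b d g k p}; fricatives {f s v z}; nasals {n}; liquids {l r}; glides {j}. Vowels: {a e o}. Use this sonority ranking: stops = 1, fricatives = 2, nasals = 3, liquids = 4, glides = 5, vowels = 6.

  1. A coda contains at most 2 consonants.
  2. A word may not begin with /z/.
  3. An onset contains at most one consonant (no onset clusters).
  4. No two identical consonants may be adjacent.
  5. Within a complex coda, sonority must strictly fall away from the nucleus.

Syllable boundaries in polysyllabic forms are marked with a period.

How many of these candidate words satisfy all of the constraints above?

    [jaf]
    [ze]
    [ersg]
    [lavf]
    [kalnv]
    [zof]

[jaf] — σ1 onset /j/, coda /f/ ok → licit
[ze] — violates constraint 2: word begins with /z/ → illicit
[ersg] — violates constraint 1: syllable 1 coda /rsg/ has 3 consonants (> 2) → illicit
[lavf] — violates constraint 5: syllable 1 coda /vf/: /v/ (fricative, 2) → /f/ (fricative, 2) does not fall → illicit
[kalnv] — violates constraint 1: syllable 1 coda /lnv/ has 3 consonants (> 2) → illicit
[zof] — violates constraint 2: word begins with /z/ → illicit
Licit: [jaf] → 1.

1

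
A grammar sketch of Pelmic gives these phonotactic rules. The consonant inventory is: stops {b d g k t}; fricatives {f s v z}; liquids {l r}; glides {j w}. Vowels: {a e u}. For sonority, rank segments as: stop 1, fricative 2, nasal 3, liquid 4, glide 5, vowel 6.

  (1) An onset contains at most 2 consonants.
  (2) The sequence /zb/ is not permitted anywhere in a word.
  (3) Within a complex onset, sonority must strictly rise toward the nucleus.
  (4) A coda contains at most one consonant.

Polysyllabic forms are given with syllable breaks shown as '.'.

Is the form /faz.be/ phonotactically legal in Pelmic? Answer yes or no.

no

/faz.be/ — violates constraint 2: contains banned sequence /zb/ → phonotactically illegal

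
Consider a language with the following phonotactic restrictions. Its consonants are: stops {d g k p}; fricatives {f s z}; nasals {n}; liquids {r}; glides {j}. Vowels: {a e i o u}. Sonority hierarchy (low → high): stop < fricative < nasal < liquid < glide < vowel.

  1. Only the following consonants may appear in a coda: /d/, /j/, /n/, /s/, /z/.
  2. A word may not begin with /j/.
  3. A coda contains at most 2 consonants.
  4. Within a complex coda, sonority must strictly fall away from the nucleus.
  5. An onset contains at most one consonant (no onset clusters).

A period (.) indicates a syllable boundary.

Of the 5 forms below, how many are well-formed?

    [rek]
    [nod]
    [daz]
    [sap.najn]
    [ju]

2

[rek] — violates constraint 1: syllable 1 coda contains /k/, which is not a licensed coda consonant → ill-formed
[nod] — σ1 onset /n/, coda /d/ ok → well-formed
[daz] — σ1 onset /d/, coda /z/ ok → well-formed
[sap.najn] — violates constraint 1: syllable 1 coda contains /p/, which is not a licensed coda consonant → ill-formed
[ju] — violates constraint 2: word begins with /j/ → ill-formed
Well-formed: [nod], [daz] → 2.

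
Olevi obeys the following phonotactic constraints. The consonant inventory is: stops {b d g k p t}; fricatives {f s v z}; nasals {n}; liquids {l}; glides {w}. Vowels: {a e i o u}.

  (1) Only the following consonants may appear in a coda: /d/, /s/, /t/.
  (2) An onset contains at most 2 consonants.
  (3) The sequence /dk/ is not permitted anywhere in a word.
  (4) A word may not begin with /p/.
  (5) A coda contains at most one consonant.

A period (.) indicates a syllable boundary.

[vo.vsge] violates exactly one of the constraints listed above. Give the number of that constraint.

[vo.vsge]: syllable 2 onset /vsg/ has 3 consonants (> 2).
This is a violation of constraint 2: "An onset contains at most 2 consonants."
The remaining constraints (1, 3, 4, 5) are satisfied.

2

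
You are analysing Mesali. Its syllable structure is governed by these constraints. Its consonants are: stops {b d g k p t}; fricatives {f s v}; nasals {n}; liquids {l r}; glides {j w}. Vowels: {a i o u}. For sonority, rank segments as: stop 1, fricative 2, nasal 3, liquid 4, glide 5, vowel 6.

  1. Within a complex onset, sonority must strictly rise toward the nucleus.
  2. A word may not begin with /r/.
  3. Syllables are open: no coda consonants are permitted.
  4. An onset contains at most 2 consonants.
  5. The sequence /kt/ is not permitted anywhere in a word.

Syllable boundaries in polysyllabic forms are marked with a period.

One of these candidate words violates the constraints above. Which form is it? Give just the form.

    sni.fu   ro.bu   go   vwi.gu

ro.bu

sni.fu — σ1 onset /sn/ (2→3 rises), coda /∅/ ok; σ2 onset /f/, coda /∅/ ok → phonotactically legal
ro.bu — violates constraint 2: word begins with /r/ → phonotactically illegal
go — σ1 onset /g/, coda /∅/ ok → phonotactically legal
vwi.gu — σ1 onset /vw/ (2→5 rises), coda /∅/ ok; σ2 onset /g/, coda /∅/ ok → phonotactically legal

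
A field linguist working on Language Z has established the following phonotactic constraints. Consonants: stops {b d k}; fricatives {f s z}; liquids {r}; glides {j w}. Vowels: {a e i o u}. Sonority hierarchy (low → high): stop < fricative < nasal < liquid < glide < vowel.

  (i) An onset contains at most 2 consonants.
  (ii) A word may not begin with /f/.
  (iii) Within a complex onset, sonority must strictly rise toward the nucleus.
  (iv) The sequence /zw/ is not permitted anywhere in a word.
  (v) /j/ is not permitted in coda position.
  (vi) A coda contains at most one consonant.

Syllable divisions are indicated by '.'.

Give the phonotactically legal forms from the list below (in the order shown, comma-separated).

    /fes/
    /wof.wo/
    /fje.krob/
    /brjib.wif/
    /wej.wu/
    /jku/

/wof.wo/

/fes/ — violates constraint (ii): word begins with /f/ → phonotactically illegal
/wof.wo/ — σ1 onset /w/, coda /f/ ok; σ2 onset /w/, coda /∅/ ok → phonotactically legal
/fje.krob/ — violates constraint (ii): word begins with /f/ → phonotactically illegal
/brjib.wif/ — violates constraint (i): syllable 1 onset /brj/ has 3 consonants (> 2) → phonotactically illegal
/wej.wu/ — violates constraint (v): syllable 1 coda contains /j/ → phonotactically illegal
/jku/ — violates constraint (iii): syllable 1 onset /jk/: /j/ (glide, 5) → /k/ (stop, 1) does not rise → phonotactically illegal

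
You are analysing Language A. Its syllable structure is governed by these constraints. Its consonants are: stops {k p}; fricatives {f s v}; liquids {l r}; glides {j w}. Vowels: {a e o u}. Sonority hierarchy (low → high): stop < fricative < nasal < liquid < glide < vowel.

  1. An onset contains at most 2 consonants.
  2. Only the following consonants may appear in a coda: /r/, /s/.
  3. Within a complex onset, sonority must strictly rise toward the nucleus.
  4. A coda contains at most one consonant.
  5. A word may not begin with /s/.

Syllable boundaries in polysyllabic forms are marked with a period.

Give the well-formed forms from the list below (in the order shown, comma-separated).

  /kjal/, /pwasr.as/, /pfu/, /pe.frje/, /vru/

/pfu/, /vru/

/kjal/ — violates constraint 2: syllable 1 coda contains /l/, which is not a licensed coda consonant → ill-formed
/pwasr.as/ — violates constraint 4: syllable 1 coda /sr/ has 2 consonants (> 1) → ill-formed
/pfu/ — σ1 onset /pf/ (1→2 rises), coda /∅/ ok → well-formed
/pe.frje/ — violates constraint 1: syllable 2 onset /frj/ has 3 consonants (> 2) → ill-formed
/vru/ — σ1 onset /vr/ (2→4 rises), coda /∅/ ok → well-formed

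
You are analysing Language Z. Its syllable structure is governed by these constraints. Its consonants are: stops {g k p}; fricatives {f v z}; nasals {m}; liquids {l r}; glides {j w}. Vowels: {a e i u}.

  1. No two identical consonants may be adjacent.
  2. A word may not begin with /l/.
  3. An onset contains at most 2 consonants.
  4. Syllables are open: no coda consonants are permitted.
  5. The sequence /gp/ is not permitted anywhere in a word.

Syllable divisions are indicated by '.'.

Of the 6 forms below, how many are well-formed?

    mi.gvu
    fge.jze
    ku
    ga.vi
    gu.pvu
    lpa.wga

mi.gvu — σ1 onset /m/, coda /∅/ ok; σ2 onset /gv/ (2C), coda /∅/ ok → well-formed
fge.jze — σ1 onset /fg/ (2C), coda /∅/ ok; σ2 onset /jz/ (2C), coda /∅/ ok → well-formed
ku — σ1 onset /k/, coda /∅/ ok → well-formed
ga.vi — σ1 onset /g/, coda /∅/ ok; σ2 onset /v/, coda /∅/ ok → well-formed
gu.pvu — σ1 onset /g/, coda /∅/ ok; σ2 onset /pv/ (2C), coda /∅/ ok → well-formed
lpa.wga — violates constraint 2: word begins with /l/ → ill-formed
Well-formed: mi.gvu, fge.jze, ku, ga.vi, gu.pvu → 5.

5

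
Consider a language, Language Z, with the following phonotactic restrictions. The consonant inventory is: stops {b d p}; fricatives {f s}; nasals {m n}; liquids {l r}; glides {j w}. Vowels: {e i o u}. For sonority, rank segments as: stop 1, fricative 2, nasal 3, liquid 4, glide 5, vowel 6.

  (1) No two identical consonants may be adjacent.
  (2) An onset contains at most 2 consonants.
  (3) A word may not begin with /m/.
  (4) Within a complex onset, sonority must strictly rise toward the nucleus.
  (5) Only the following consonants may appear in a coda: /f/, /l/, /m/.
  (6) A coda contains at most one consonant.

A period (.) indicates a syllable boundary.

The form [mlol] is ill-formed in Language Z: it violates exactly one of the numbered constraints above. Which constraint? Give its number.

[mlol]: word begins with /m/.
This is a violation of constraint 3: "A word may not begin with /m/."
The remaining constraints (1, 2, 4, 5, 6) are satisfied.

3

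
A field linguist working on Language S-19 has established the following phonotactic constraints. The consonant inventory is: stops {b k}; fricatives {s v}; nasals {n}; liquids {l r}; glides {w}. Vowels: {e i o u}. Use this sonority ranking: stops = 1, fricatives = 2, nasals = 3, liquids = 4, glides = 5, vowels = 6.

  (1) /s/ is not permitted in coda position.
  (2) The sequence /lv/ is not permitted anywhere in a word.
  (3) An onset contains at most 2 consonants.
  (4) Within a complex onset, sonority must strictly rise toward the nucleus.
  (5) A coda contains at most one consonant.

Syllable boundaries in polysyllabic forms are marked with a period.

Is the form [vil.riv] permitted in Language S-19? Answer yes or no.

[vil.riv] — σ1 onset /v/, coda /l/ ok; σ2 onset /r/, coda /v/ ok → permitted

yes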